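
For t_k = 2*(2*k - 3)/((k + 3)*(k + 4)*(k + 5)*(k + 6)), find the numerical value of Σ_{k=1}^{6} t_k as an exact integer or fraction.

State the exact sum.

Σ = 1/165

Step 1: r(k) = (k + 3)*(2*k - 1)/((k + 7)*(2*k - 3)).
A = k + 3, B = k + 7, C = k - 3/2.
f must satisfy (k + 3)·f(k+1) − (k + 6)·f(k) = k - 3/2.
From deg A=1, deg B=1, deg C=1: d=3.
Match coefficients ⇒ f(k) = -k/2.
Get s_k = R·t_k = -2*k/((k + 3)*(k + 4)*(k + 5)) with R(k) = B(k−1)f(k)/C(k) = -k*(k + 6)/(2*k - 3).
Δs = 2*(2*k - 3)/(k**4 + 18*k**3 + 119*k**2 + 342*k + 360), as required.
Telescoping: Σ = s_(7) − s_(1) = -7/660 − (-1/60) = 1/165.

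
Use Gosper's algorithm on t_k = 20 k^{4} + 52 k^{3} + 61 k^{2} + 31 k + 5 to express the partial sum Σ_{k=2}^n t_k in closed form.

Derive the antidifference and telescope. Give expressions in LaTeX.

S(n) = 4 n^{5} + 23 n^{4} + 53 n^{3} + 59 n^{2} + 30 n - 169

t_(k+1)/t_k = (20*k**4 + 132*k**3 + 337*k**2 + 389*k + 169)/(20*k**4 + 52*k**3 + 61*k**2 + 31*k + 5).
Take A(k)=1, B(k)=1, C(k)=k**4 + 13*k**3/5 + 61*k**2/20 + 31*k/20 + 1/4.
Set up (1)·f(k+1) − (1)·f(k) − (k**4 + 13*k**3/5 + 61*k**2/20 + 31*k/20 + 1/4) = 0.
From deg A=0, deg B=0, deg C=4: d=5.
Solving with deg f ≤ 5: f(k) = k*(4*k**4 + 3*k**3 + k**2 - 2*k - 1)/20.
So s_k = (B(k−1)f/C)·t_k = (k*(4*k**4 + 3*k**3 + k**2 - 2*k - 1)/(20*k**4 + 52*k**3 + 61*k**2 + 31*k + 5))·t_k = k*(4*k**4 + 3*k**3 + k**2 - 2*k - 1).
s_(k+1) − s_k = 20*k**4 + 52*k**3 + 61*k**2 + 31*k + 5 = t_k.
Telescope: S(n) = s_(n+1) − s_(2) = 4*n**5 + 23*n**4 + 53*n**3 + 59*n**2 + 30*n + 5 − (174) = 4*n**5 + 23*n**4 + 53*n**3 + 59*n**2 + 30*n - 169.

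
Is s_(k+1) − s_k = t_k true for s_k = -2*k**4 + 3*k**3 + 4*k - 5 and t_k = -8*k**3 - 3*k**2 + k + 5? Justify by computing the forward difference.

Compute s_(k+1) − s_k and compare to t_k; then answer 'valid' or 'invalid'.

valid (s_(k+1) − s_k reduces to t_k)

s_(k+1) = k*(-2*k**3 - 5*k**2 - 3*k + 5)
s_(k+1) − s_k = -8*k**3 - 3*k**2 + k + 5
(s_(k+1) − s_k) − t_k = 0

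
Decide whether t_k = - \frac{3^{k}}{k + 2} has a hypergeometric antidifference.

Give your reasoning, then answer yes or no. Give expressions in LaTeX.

No — t_k has no hypergeometric antidifference.

Step 1: r(k) = 3*(k + 2)/(k + 3).
Factor: A=3*k + 6; B=k + 3; C=1.
Need (3*k + 6)·f(k+1) − (k + 2)·f(k) = 1.
d = -1 from the (1,1,0) case.
d = -1 < 0 ⇒ no nonzero polynomial f; not summable.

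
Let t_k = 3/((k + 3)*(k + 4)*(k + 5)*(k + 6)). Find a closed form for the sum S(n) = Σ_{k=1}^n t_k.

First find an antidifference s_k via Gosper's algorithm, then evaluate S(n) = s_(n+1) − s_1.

S(n) = n*(n**2 + 15*n + 74)/(120*(n**3 + 15*n**2 + 74*n + 120))

r(k) = (k + 3)/(k + 7) after simplifying.
Normal form (A,B,C) = (k + 3, k + 7, 1).
f must satisfy (k + 3)·f(k+1) − (k + 6)·f(k) = 1.
Degrees (1,1,0) ⇒ d ≤ 3.
Match coefficients ⇒ f(k) = k*(k**2 + 12*k + 47)/180.
R(k) = B(k−1)·f(k)/C(k) = k*(k + 6)*(k**2 + 12*k + 47)/180; s_k = R·t_k = k*(k**2 + 12*k + 47)/(60*(k + 3)*(k + 4)*(k + 5)).
Δs = 3/(k**4 + 18*k**3 + 119*k**2 + 342*k + 360), as required.
Telescope: S(n) = s_(n+1) − s_(1) = (n**3 + 15*n**2 + 74*n + 60)/(60*(n**3 + 15*n**2 + 74*n + 120)) − (1/120) = n*(n**2 + 15*n + 74)/(120*(n**3 + 15*n**2 + 74*n + 120)).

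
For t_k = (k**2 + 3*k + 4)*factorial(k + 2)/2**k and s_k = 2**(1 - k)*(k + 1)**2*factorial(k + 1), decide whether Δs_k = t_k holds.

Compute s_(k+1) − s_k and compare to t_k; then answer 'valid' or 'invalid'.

Invalid: residual -(k**2 + 2*k + 2)*factorial(k + 1)/2**k ≠ 0.

s_(k+1) = (k + 2)**2*factorial(k + 2)/2**k
s_(k+1) − s_k = (k**3 + 4*k**2 + 8*k + 6)*factorial(k + 1)/2**k
(s_(k+1) − s_k) − t_k = -(k**2 + 2*k + 2)*factorial(k + 1)/2**k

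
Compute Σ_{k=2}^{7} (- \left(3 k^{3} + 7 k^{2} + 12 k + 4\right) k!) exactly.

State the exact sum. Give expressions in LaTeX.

Compute t_(k+1)/t_k: get (3*k**4 + 19*k**3 + 51*k**2 + 61*k + 26)/(3*k**3 + 7*k**2 + 12*k + 4).
Gosper form: A/B · C(k+1)/C(k) with A=k + 1, B=1, C=k**3 + 7*k**2/3 + 4*k + 4/3.
Set up (k + 1)·f(k+1) − (1)·f(k) − (k**3 + 7*k**2/3 + 4*k + 4/3) = 0.
From deg A=1, deg B=0, deg C=3: d=2.
Solving with deg f ≤ 2: f(k) = (3*k**2 + k + 2)/3.
R(k) = B(k−1)·f(k)/C(k) = (3*k**2 + k + 2)/(3*k**3 + 7*k**2 + 12*k + 4); s_k = R·t_k = -(3*k**2 + k + 2)*factorial(k).
Check: Δs_k = -(3*k**3 + 7*k**2 + 12*k + 4)*factorial(k). ✓
Telescoping: Σ = s_(8) − s_(2) = -8144640 − (-32) = -8144608.

Σ = -8144608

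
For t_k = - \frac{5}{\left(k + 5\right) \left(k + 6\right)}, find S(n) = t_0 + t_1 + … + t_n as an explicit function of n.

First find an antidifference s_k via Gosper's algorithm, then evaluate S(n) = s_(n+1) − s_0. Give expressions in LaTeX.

S(n) = \frac{- n - 1}{n + 6}

Compute t_(k+1)/t_k: get (k + 5)/(k + 7).
So A=k + 5 and B=k + 7, with C=1.
Key eq: (k + 5)·f(k+1) = (k + 6)·f(k) + (1).
From deg A=1, deg B=1, deg C=0: d=1.
Coefficient equations give f(k) = k/5.
R(k) = B(k−1)·f(k)/C(k) = k*(k + 6)/5; s_k = R·t_k = -k/(k + 5).
s_(k+1) − s_k = -5/(k**2 + 11*k + 30) = t_k.
s_(n+1) = (-n - 1)/(n + 6) and s_(0) = 0, so S(n) = (-n - 1)/(n + 6).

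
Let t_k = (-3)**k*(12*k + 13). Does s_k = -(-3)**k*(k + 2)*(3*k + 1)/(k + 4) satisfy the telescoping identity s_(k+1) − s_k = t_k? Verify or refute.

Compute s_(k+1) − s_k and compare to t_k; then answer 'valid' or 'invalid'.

Invalid: residual (-3)**k*(-24*k**2 - 128*k - 106)/(k**2 + 9*k + 20) ≠ 0.

s_(k+1) = 3*(-3)**k*(k + 3)*(3*k + 4)/(k + 5)
s_(k+1) − s_k = (-3)**k*(12*k**3 + 97*k**2 + 229*k + 154)/(k**2 + 9*k + 20)
(s_(k+1) − s_k) − t_k = (-3)**k*(-24*k**2 - 128*k - 106)/(k**2 + 9*k + 20)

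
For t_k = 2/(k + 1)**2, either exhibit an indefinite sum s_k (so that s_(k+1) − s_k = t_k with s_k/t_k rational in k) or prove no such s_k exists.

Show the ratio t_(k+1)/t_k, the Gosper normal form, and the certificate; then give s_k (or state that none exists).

not Gosper-summable; s_k does not exist

t_(k+1)/t_k = (k + 1)**2/(k + 2)**2.
So A=k**2 + 2*k + 1 and B=k**2 + 4*k + 4, with C=1.
Set up (k**2 + 2*k + 1)·f(k+1) − (k**2 + 2*k + 1)·f(k) − (1) = 0.
d = 0 from the (2,2,0) case.
Write f(k) = c0. Then LHS − RHS = -1, requiring -1 = 0: contradictory. No certificate.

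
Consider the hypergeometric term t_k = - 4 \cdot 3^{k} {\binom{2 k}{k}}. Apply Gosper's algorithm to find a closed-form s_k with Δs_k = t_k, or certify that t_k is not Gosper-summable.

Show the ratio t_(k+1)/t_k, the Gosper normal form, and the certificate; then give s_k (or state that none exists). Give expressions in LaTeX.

r(k) = 6*(2*k + 1)/(k + 1) after simplifying.
Normal form (A,B,C) = (12*k + 6, k + 1, 1).
f must satisfy (12*k + 6)·f(k+1) − (k)·f(k) = 1.
Degrees (1,1,0) ⇒ d ≤ -1.
deg f ≤ -1 is impossible — no certificate.

none (Gosper's algorithm certifies no s_k)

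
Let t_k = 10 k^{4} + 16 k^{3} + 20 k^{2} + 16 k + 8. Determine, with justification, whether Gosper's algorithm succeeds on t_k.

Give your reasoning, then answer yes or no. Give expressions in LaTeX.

r(k) = (5*k**4 + 28*k**3 + 64*k**2 + 72*k + 35)/(5*k**4 + 8*k**3 + 10*k**2 + 8*k + 4) after simplifying.
Factor: A=1; B=1; C=k**4 + 8*k**3/5 + 2*k**2 + 8*k/5 + 4/5.
Need (1)·f(k+1) − (1)·f(k) = k**4 + 8*k**3/5 + 2*k**2 + 8*k/5 + 4/5.
From deg A=0, deg B=0, deg C=4: d=5.
Solving with deg f ≤ 5: f(k) = k*(2*k**4 - k**3 + 2*k**2 + 2*k + 3)/10.
So s_k = (B(k−1)f/C)·t_k = (k*(2*k**4 - k**3 + 2*k**2 + 2*k + 3)/(2*(5*k**4 + 8*k**3 + 10*k**2 + 8*k + 4)))·t_k = k*(2*k**4 - k**3 + 2*k**2 + 2*k + 3).
Δs = 10*k**4 + 16*k**3 + 20*k**2 + 16*k + 8, as required.

Yes. s_k = k \left(2 k^{4} - k^{3} + 2 k^{2} + 2 k + 3\right).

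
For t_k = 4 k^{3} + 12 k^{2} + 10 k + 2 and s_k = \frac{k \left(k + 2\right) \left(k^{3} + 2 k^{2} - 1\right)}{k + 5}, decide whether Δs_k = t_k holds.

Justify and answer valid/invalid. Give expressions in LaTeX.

Invalid: residual \frac{3 \left(- 3 k^{4} - 30 k^{3} - 70 k^{2} - 53 k - 10\right)}{k^{2} + 11 k + 30} ≠ 0.

s_(k+1) = (k + 1)*(k + 3)*((k + 1)**3 + 2*(k + 1)**2 - 1)/(k + 6)
s_(k+1) − s_k = (4*k**5 + 47*k**4 + 172*k**3 + 262*k**2 + 163*k + 30)/(k**2 + 11*k + 30)
(s_(k+1) − s_k) − t_k = 3*(-3*k**4 - 30*k**3 - 70*k**2 - 53*k - 10)/(k**2 + 11*k + 30)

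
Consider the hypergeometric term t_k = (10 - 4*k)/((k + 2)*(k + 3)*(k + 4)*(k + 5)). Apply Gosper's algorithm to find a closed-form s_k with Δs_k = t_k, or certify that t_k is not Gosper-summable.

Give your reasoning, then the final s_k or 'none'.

s_k = k*(k**2 + 9*k + 50)/(12*(k + 2)*(k + 3)*(k + 4))

t_(k+1)/t_k = (k + 2)*(2*k - 3)/((k + 6)*(2*k - 5)).
A = k + 2, B = k + 6, C = k - 5/2.
Set up (k + 2)·f(k+1) − (k + 5)·f(k) − (k - 5/2) = 0.
Bound: deg f ≤ 3.
Coefficient equations give f(k) = -k*(k**2 + 9*k + 50)/48.
R(k) = B(k−1)·f(k)/C(k) = -k*(k + 5)*(k**2 + 9*k + 50)/(24*(2*k - 5)); s_k = R·t_k = k*(k**2 + 9*k + 50)/(12*(k + 2)*(k + 3)*(k + 4)).
Check: Δs_k = 2*(5 - 2*k)/(k**4 + 14*k**3 + 71*k**2 + 154*k + 120). ✓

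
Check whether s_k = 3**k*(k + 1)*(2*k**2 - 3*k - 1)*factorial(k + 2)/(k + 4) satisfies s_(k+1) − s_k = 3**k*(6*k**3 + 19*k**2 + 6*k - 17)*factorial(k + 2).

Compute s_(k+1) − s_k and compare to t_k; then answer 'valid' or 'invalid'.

s_(k+1) = 3**(k + 1)*(k + 2)*(2*k**2 + k - 2)*factorial(k + 3)/(k + 5)
s_(k+1) − s_k = 3**k*(6*k**5 + 55*k**4 + 168*k**3 + 177*k**2 - 63*k - 139)*factorial(k + 2)/((k + 4)*(k + 5))
(s_(k+1) − s_k) − t_k = -3**(k + 1)*(6*k**4 + 43*k**3 + 80*k**2 + 10*k - 67)*factorial(k + 2)/((k + 4)*(k + 5))

Invalid: residual -3**(k + 1)*(6*k**4 + 43*k**3 + 80*k**2 + 10*k - 67)*factorial(k + 2)/((k + 4)*(k + 5)) ≠ 0.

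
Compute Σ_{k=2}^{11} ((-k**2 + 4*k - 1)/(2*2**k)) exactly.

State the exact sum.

Ratio r(k) = (k**2/2 - k - 1)/(k**2 - 4*k + 1).
Gosper form: A/B · C(k+1)/C(k) with A=1/2, B=1, C=k**2 - 4*k + 1.
Solve (1/2)·f(k+1) − (1)·f(k) = k**2 - 4*k + 1.
d = 2 from the (0,0,2) case.
Solve for f: f(k) = -2*k*(k - 2) (degree 2 ≤ 2).
Then R = B(k−1)f/C = -2*k*(k - 2)/(k**2 - 4*k + 1), so s_k = R(k)·t_k = k*(k - 2)/2**k.
Check: Δs_k = (-k**2 + 4*k - 1)/(2*2**k). ✓
Sum = s_(12) − s_(2); s_(12) = 15/512, s_(2) = 0 ⇒ 15/512.

Σ = 15/512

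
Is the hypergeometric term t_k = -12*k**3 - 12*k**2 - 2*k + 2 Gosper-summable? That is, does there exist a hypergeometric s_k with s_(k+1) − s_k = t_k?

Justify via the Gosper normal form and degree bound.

r(k) = (k + 6*(k + 1)**3 + 6*(k + 1)**2)/(6*k**3 + 6*k**2 + k - 1) after simplifying.
Take A(k)=1, B(k)=1, C(k)=k**3 + k**2 + k/6 - 1/6.
Key eq: (1)·f(k+1) = (1)·f(k) + (k**3 + k**2 + k/6 - 1/6).
Bound: deg f ≤ 4.
Coefficient equations give f(k) = k*(3*k**3 - 2*k**2 - 2*k - 1)/12.
Certificate R = B(k−1)f/C = k*(3*k**3 - 2*k**2 - 2*k - 1)/(2*(6*k**3 + 6*k**2 + k - 1)) gives s_k = k*(-3*k**3 + 2*k**2 + 2*k + 1).
Verify: -12*k**3 - 12*k**2 - 2*k + 2 matches t_k.

Yes. s_k = k*(-3*k**3 + 2*k**2 + 2*k + 1).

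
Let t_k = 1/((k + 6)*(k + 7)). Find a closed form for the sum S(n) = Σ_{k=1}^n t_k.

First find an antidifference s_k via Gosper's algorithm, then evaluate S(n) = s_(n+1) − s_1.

r(k) = (k + 6)/(k + 8) after simplifying.
Normal form (A,B,C) = (k + 6, k + 8, 1).
Solve (k + 6)·f(k+1) − (k + 7)·f(k) = 1.
deg f ≤ 1 (via 1,1,0).
Coefficient equations give f(k) = k/6.
Certificate R = B(k−1)f/C = k*(k + 7)/6 gives s_k = k/(6*(k + 6)).
Check: Δs_k = 1/(k**2 + 13*k + 42). ✓
s_(n+1) = (n + 1)/(6*(n + 7)) and s_(1) = 1/42, so S(n) = n/(7*(n + 7)).

S(n) = n/(7*(n + 7))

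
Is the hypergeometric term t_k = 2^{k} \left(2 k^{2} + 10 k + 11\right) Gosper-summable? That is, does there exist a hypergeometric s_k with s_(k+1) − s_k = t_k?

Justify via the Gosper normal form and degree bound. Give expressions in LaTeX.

Step 1: r(k) = 2*(2*k**2 + 14*k + 23)/(2*k**2 + 10*k + 11).
A = 2, B = 1, C = k**2 + 5*k + 11/2.
Solve (2)·f(k+1) − (1)·f(k) = k**2 + 5*k + 11/2.
deg f ≤ 2 (via 0,0,2).
Match coefficients ⇒ f(k) = (2*k**2 + 2*k + 3)/2.
R(k) = B(k−1)·f(k)/C(k) = (2*k**2 + 2*k + 3)/(2*k**2 + 10*k + 11); s_k = R·t_k = 2**k*(2*k**2 + 2*k + 3).
Δs = 2**k*(2*k**2 + 10*k + 11), as required.

Yes. s_k = 2^{k} \left(2 k^{2} + 2 k + 3\right).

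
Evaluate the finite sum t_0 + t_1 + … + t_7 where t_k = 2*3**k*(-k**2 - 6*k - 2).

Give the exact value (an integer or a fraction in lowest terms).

Σ = -551128

t_(k+1)/t_k = 3*(k**2 + 8*k + 9)/(k**2 + 6*k + 2).
Take A(k)=3, B(k)=1, C(k)=k**2 + 6*k + 2.
Set up (3)·f(k+1) − (1)·f(k) − (k**2 + 6*k + 2) = 0.
From deg A=0, deg B=0, deg C=2: d=2.
Match coefficients ⇒ f(k) = (k - 1)*(k + 4)/2.
Get s_k = R·t_k = 3**k*(-k**2 - 3*k + 4) with R(k) = B(k−1)f(k)/C(k) = (k - 1)*(k + 4)/(2*(k**2 + 6*k + 2)).
Verify: 2*3**k*(-k**2 - 6*k - 2) matches t_k.
Σ_(k=0)^(7) t_k = s_(8) − s_(0) = -551124 − (4) = -551128.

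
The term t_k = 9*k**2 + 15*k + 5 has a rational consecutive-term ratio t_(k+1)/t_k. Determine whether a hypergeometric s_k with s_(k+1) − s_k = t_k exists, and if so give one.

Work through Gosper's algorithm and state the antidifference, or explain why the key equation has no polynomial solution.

s_k = k*(3*k**2 + 3*k - 1)

Step 1: r(k) = (9*k**2 + 33*k + 29)/(9*k**2 + 15*k + 5).
Take A(k)=1, B(k)=1, C(k)=k**2 + 5*k/3 + 5/9.
Need (1)·f(k+1) − (1)·f(k) = k**2 + 5*k/3 + 5/9.
d = 3 from the (0,0,2) case.
Match coefficients ⇒ f(k) = k*(3*k**2 + 3*k - 1)/9.
R(k) = B(k−1)·f(k)/C(k) = k*(3*k**2 + 3*k - 1)/(9*k**2 + 15*k + 5); s_k = R·t_k = k*(3*k**2 + 3*k - 1).
Check: Δs_k = 9*k**2 + 15*k + 5. ✓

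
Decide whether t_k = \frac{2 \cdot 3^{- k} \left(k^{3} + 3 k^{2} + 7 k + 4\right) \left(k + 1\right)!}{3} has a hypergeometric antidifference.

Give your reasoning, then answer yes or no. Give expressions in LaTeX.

Yes. s_k = 2 \cdot 3^{- k} \left(k^{2} + 2 k + 2\right) \left(k + 1\right)!.

t_(k+1)/t_k = (k**4 + 8*k**3 + 28*k**2 + 47*k + 30)/(3*(k**3 + 3*k**2 + 7*k + 4)).
Gosper form: A/B · C(k+1)/C(k) with A=k/3 + 2/3, B=1, C=k**3 + 3*k**2 + 7*k + 4.
Set up (k/3 + 2/3)·f(k+1) − (1)·f(k) − (k**3 + 3*k**2 + 7*k + 4) = 0.
From deg A=1, deg B=0, deg C=3: d=2.
Solve for f: f(k) = 3*(k**2 + 2*k + 2) (degree 2 ≤ 2).
So s_k = (B(k−1)f/C)·t_k = (3*(k**2 + 2*k + 2)/(k**3 + 3*k**2 + 7*k + 4))·t_k = 2*(k**2 + 2*k + 2)*factorial(k + 1)/3**k.
Check: Δs_k = 2*(k**3 + 3*k**2 + 7*k + 4)*factorial(k + 1)/(3*3**k). ✓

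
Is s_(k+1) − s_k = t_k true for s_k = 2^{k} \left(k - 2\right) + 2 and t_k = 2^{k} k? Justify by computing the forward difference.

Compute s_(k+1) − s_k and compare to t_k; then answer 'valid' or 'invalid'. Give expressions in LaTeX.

valid; difference matches t_k

s_(k+1) = 2*2**k*(k - 1) + 2
s_(k+1) − s_k = 2**k*k
(s_(k+1) − s_k) − t_k = 0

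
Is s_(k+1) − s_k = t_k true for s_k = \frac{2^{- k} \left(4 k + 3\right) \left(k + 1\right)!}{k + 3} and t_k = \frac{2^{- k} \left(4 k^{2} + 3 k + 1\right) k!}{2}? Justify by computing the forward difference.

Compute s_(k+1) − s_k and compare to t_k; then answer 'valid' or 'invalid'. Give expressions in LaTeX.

Invalid: residual - \frac{2^{- k} \left(4 k^{3} + 15 k^{2} + 2 k - 3\right) k!}{\left(k + 3\right) \left(k + 4\right)} ≠ 0.

s_(k+1) = (4*k + 7)*factorial(k + 2)/(2*2**k*(k + 4))
s_(k+1) − s_k = (4*k**3 + 19*k**2 + 21*k + 18)*factorial(k + 1)/(2*2**k*(k + 3)*(k + 4))
(s_(k+1) − s_k) − t_k = -(4*k**3 + 15*k**2 + 2*k - 3)*factorial(k)/(2**k*(k + 3)*(k + 4))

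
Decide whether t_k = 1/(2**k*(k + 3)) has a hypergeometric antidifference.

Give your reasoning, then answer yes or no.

No — key equation has no polynomial f.

The ratio is (k + 3)/(2*(k + 4)).
A = k/2 + 3/2, B = k + 4, C = 1.
f must satisfy (k/2 + 3/2)·f(k+1) − (k + 3)·f(k) = 1.
deg f ≤ -1 (via 1,1,0).
deg f ≤ -1 is impossible — no certificate.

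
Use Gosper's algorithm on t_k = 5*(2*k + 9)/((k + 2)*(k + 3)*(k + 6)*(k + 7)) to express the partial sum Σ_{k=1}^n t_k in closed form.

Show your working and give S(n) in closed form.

S(n) = 5*n*(n + 10)/(21*(n**2 + 10*n + 21))

Step 1: r(k) = (k + 2)*(k + 6)*(2*k + 11)/((k + 4)*(k + 8)*(2*k + 9)).
So A=k + 2 and B=k + 8, with C=k**3 + 27*k**2/2 + 121*k/2 + 90.
Need (k + 2)·f(k+1) − (k + 7)·f(k) = k**3 + 27*k**2/2 + 121*k/2 + 90.
Degrees (1,1,3) ⇒ d ≤ 5.
Match coefficients ⇒ f(k) = k*(k + 3)*(k + 4)*(k + 5)*(k + 8)/24.
Then R = B(k−1)f/C = k*(k + 3)*(k + 7)*(k + 8)/(12*(2*k + 9)), so s_k = R(k)·t_k = 5*k*(k + 8)/(12*(k**2 + 8*k + 12)).
Check: Δs_k = 5*(2*k + 9)/(k**4 + 18*k**3 + 113*k**2 + 288*k + 252). ✓
Evaluate: s_(n+1) = 5*(n**2 + 10*n + 9)/(12*(n**2 + 10*n + 21)); subtract s_(1) = 5/28 ⇒ S(n) = 5*n*(n + 10)/(21*(n**2 + 10*n + 21)).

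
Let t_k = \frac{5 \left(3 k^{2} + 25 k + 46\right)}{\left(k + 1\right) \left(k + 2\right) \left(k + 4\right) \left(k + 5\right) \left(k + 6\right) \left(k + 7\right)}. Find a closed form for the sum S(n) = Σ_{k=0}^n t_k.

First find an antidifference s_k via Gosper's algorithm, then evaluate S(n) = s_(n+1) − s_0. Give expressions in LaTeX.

The ratio is (k + 1)*(k + 4)*(25*k + 3*(k + 1)**2 + 71)/((k + 3)*(k + 8)*(3*k**2 + 25*k + 46)).
So A=k + 1 and B=k + 8, with C=k**3 + 34*k**2/3 + 121*k/3 + 46.
Set up (k + 1)·f(k+1) − (k + 7)·f(k) − (k**3 + 34*k**2/3 + 121*k/3 + 46) = 0.
deg f ≤ 6 (via 1,1,3).
Solving with deg f ≤ 6: f(k) = k*(k + 2)*(k + 3)*(k + 5)*(k**2 + 11*k + 34)/72.
Then R = B(k−1)f/C = k*(k + 2)*(k + 5)*(k + 7)*(k**2 + 11*k + 34)/(24*(3*k**2 + 25*k + 46)), so s_k = R(k)·t_k = 5*k*(k**2 + 11*k + 34)/(24*(k**3 + 11*k**2 + 34*k + 24)).
Verify: 5*(3*k**2 + 25*k + 46)/(k**6 + 25*k**5 + 247*k**4 + 1219*k**3 + 3112*k**2 + 3796*k + 1680) matches t_k.
Telescope: S(n) = s_(n+1) − s_(0) = 5*(n**3 + 14*n**2 + 59*n + 46)/(24*(n**3 + 14*n**2 + 59*n + 70)) − (0) = 5*(n**3 + 14*n**2 + 59*n + 46)/(24*(n**3 + 14*n**2 + 59*n + 70)).

S(n) = \frac{5 \left(n^{3} + 14 n^{2} + 59 n + 46\right)}{24 \left(n^{3} + 14 n^{2} + 59 n + 70\right)}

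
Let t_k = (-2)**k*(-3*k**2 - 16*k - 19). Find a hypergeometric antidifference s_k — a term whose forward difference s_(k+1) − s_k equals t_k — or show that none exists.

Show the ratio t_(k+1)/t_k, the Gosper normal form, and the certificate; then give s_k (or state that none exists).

s_k = (-2)**k*(k**2 + 4*k + 3)

Compute t_(k+1)/t_k: get 2*(-3*k**2 - 22*k - 38)/(3*k**2 + 16*k + 19).
Take A(k)=-2, B(k)=1, C(k)=k**2 + 16*k/3 + 19/3.
Need (-2)·f(k+1) − (1)·f(k) = k**2 + 16*k/3 + 19/3.
d = 2 from the (0,0,2) case.
A polynomial solution: f(k) = -(k + 1)*(k + 3)/3.
Get s_k = R·t_k = (-2)**k*(k**2 + 4*k + 3) with R(k) = B(k−1)f(k)/C(k) = -(k + 1)*(k + 3)/(3*k**2 + 16*k + 19).
Check: Δs_k = (-2)**k*(-3*k**2 - 16*k - 19). ✓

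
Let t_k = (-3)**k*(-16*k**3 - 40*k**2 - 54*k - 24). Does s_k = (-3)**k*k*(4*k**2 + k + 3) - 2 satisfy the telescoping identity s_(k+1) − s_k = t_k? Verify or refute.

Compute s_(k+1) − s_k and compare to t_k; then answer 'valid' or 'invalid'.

s_(k+1) = (-3)**(k + 1)*(k + 1)*(k + 4*(k + 1)**2 + 4) - 2
s_(k+1) − s_k = (-3)**k*(-16*k**3 - 40*k**2 - 54*k - 24)
(s_(k+1) − s_k) − t_k = 0

valid; difference matches t_k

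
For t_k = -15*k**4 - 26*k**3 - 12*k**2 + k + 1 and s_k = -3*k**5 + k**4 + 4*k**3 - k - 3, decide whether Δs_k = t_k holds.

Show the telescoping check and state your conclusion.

Valid — Δs_k = t_k.

s_(k+1) = -k - 3*(k + 1)**5 + (k + 1)**4 + 4*(k + 1)**3 - 4
s_(k+1) − s_k = -15*k**4 - 26*k**3 - 12*k**2 + k + 1
(s_(k+1) − s_k) − t_k = 0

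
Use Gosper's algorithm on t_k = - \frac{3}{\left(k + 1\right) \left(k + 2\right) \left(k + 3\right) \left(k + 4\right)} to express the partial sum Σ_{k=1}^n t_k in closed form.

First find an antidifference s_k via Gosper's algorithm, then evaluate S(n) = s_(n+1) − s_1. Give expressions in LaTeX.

Compute t_(k+1)/t_k: get (k + 1)/(k + 5).
Factor: A=k + 1; B=k + 5; C=1.
Solve (k + 1)·f(k+1) − (k + 4)·f(k) = 1.
d = 3 from the (1,1,0) case.
A polynomial solution: f(k) = k*(k**2 + 6*k + 11)/18.
Certificate R = B(k−1)f/C = k*(k + 4)*(k**2 + 6*k + 11)/18 gives s_k = k*(-k**2 - 6*k - 11)/(6*(k + 1)*(k + 2)*(k + 3)).
Δs = -3/(k**4 + 10*k**3 + 35*k**2 + 50*k + 24), as required.
Telescope: S(n) = s_(n+1) − s_(1) = (-n**3 - 9*n**2 - 26*n - 18)/(6*(n**3 + 9*n**2 + 26*n + 24)) − (-1/8) = n*(-n**2 - 9*n - 26)/(24*(n**3 + 9*n**2 + 26*n + 24)).

S(n) = \frac{n \left(- n^{2} - 9 n - 26\right)}{24 \left(n^{3} + 9 n^{2} + 26 n + 24\right)}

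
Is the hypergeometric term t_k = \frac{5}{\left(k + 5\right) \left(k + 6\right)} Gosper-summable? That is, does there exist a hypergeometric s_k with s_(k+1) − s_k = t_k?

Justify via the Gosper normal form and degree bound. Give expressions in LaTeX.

Yes. s_k = \frac{k}{k + 5}.

The ratio is (k + 5)/(k + 7).
Normal form (A,B,C) = (k + 5, k + 7, 1).
Solve (k + 5)·f(k+1) − (k + 6)·f(k) = 1.
Bound: deg f ≤ 1.
Solve for f: f(k) = k/5 (degree 1 ≤ 1).
Get s_k = R·t_k = k/(k + 5) with R(k) = B(k−1)f(k)/C(k) = k*(k + 6)/5.
Check: Δs_k = 5/(k**2 + 11*k + 30). ✓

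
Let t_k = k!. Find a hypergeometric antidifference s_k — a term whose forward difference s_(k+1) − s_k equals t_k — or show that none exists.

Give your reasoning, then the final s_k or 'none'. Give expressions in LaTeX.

not Gosper-summable; s_k does not exist

t_(k+1)/t_k = k + 1.
Normal form (A,B,C) = (k + 1, 1, 1).
Need (k + 1)·f(k+1) − (1)·f(k) = 1.
Bound: deg f ≤ -1.
d = -1 < 0 ⇒ no nonzero polynomial f; not summable.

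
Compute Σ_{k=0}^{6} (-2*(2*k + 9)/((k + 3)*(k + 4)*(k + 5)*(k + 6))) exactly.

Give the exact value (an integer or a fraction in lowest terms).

t_(k+1)/t_k = (k + 3)*(2*k + 11)/((k + 7)*(2*k + 9)).
Take A(k)=k + 3, B(k)=k + 7, C(k)=k + 9/2.
Need (k + 3)·f(k+1) − (k + 6)·f(k) = k + 9/2.
Degrees (1,1,1) ⇒ d ≤ 3.
Match coefficients ⇒ f(k) = k*(k + 4)*(k + 8)/30.
Get s_k = R·t_k = 2*k*(-k - 8)/(15*(k**2 + 8*k + 15)) with R(k) = B(k−1)f(k)/C(k) = k*(k + 4)*(k + 6)*(k + 8)/(15*(2*k + 9)).
Δs = 2*(-2*k - 9)/(k**4 + 18*k**3 + 119*k**2 + 342*k + 360), as required.
Sum = s_(7) − s_(0); s_(7) = -7/60, s_(0) = 0 ⇒ -7/60.

Σ = -7/60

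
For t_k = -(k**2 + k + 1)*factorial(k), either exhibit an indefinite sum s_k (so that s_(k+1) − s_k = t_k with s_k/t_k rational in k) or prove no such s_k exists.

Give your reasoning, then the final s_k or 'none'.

r(k) = (k + 1)*(k + (k + 1)**2 + 2)/(k**2 + k + 1) after simplifying.
Normal form (A,B,C) = (k + 1, 1, k**2 + k + 1).
Need (k + 1)·f(k+1) − (1)·f(k) = k**2 + k + 1.
d = 1 from the (1,0,2) case.
Coefficient equations give f(k) = k.
R(k) = B(k−1)·f(k)/C(k) = k/(k**2 + k + 1); s_k = R·t_k = -k*factorial(k).
Check: Δs_k = -(k**2 + k + 1)*factorial(k). ✓

s_k = -k*factorial(k)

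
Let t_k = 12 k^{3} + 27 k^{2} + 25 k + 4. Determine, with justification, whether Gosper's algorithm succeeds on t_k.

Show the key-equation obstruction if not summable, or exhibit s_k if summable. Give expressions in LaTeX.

Yes. s_k = k \left(3 k^{3} + 3 k^{2} + 2 k - 4\right).

r(k) = (12*k**3 + 63*k**2 + 115*k + 68)/(12*k**3 + 27*k**2 + 25*k + 4) after simplifying.
Gosper form: A/B · C(k+1)/C(k) with A=1, B=1, C=k**3 + 9*k**2/4 + 25*k/12 + 1/3.
Set up (1)·f(k+1) − (1)·f(k) − (k**3 + 9*k**2/4 + 25*k/12 + 1/3) = 0.
Bound: deg f ≤ 4.
Solve for f: f(k) = k*(3*k**3 + 3*k**2 + 2*k - 4)/12 (degree 4 ≤ 4).
Get s_k = R·t_k = k*(3*k**3 + 3*k**2 + 2*k - 4) with R(k) = B(k−1)f(k)/C(k) = k*(3*k**3 + 3*k**2 + 2*k - 4)/(12*k**3 + 27*k**2 + 25*k + 4).
Check: Δs_k = 12*k**3 + 27*k**2 + 25*k + 4. ✓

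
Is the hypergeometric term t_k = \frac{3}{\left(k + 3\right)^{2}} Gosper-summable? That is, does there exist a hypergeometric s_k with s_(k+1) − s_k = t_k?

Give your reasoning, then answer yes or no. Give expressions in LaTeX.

The ratio is (k + 3)**2/(k + 4)**2.
So A=k**2 + 6*k + 9 and B=k**2 + 8*k + 16, with C=1.
f must satisfy (k**2 + 6*k + 9)·f(k+1) − (k**2 + 6*k + 9)·f(k) = 1.
Degrees (2,2,0) ⇒ d ≤ 0.
Write f(k) = c0. Then LHS − RHS = -1, requiring -1 = 0: contradictory. No certificate.

No. Not Gosper-summable.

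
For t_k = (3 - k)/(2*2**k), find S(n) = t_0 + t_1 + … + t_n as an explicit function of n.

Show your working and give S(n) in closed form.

S(n) = 2**(-n - 1)*(2**(n + 2) + n - 1)

Ratio r(k) = (k - 2)/(2*(k - 3)).
Factor: A=1/2; B=1; C=k - 3.
Set up (1/2)·f(k+1) − (1)·f(k) − (k - 3) = 0.
Degrees (0,0,1) ⇒ d ≤ 1.
Solving with deg f ≤ 1: f(k) = -2*(k - 2).
Get s_k = R·t_k = (k - 2)/2**k with R(k) = B(k−1)f(k)/C(k) = -2*(k - 2)/(k - 3).
s_(k+1) − s_k = (3 - k)/(2*2**k) = t_k.
Telescope: S(n) = s_(n+1) − s_(0) = 2**(-n - 1)*(n - 1) − (-2) = 2**(-n - 1)*(2**(n + 2) + n - 1).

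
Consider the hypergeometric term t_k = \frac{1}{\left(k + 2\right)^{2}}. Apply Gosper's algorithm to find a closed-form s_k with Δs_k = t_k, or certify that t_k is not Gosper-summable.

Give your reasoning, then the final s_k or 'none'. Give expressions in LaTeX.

The ratio is (k + 2)**2/(k + 3)**2.
A = k**2 + 4*k + 4, B = k**2 + 6*k + 9, C = 1.
Need (k**2 + 4*k + 4)·f(k+1) − (k**2 + 4*k + 4)·f(k) = 1.
Degrees (2,2,0) ⇒ d ≤ 0.
f = c0 ⇒ A·f(k+1) − B(k−1)·f(k) − C = -1. The system {-1 = 0} is inconsistent; no antidifference.

not Gosper-summable; s_k does not exist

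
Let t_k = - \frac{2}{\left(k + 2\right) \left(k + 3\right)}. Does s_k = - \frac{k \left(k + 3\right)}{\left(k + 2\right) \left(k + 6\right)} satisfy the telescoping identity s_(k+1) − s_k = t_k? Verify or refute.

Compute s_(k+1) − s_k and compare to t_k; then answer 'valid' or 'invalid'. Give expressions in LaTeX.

s_(k+1) = -(k + 1)*(k + 4)/((k + 3)*(k + 7))
s_(k+1) − s_k = (-5*k**2 - 29*k - 48)/(k**4 + 18*k**3 + 113*k**2 + 288*k + 252)
(s_(k+1) − s_k) − t_k = 3*(-k**2 - k + 12)/(k**4 + 18*k**3 + 113*k**2 + 288*k + 252)

Invalid: residual \frac{3 \left(- k^{2} - k + 12\right)}{k^{4} + 18 k^{3} + 113 k^{2} + 288 k + 252} ≠ 0.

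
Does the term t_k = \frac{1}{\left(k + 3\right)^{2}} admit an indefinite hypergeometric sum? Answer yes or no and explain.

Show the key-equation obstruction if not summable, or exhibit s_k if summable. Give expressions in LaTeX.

Step 1: r(k) = (k + 3)**2/(k + 4)**2.
Factor: A=k**2 + 6*k + 9; B=k**2 + 8*k + 16; C=1.
Set up (k**2 + 6*k + 9)·f(k+1) − (k**2 + 6*k + 9)·f(k) − (1) = 0.
Degrees (2,2,0) ⇒ d ≤ 0.
f = c0 ⇒ A·f(k+1) − B(k−1)·f(k) − C = -1. The system {-1 = 0} is inconsistent; no antidifference.

No; the coefficient equations for f are inconsistent.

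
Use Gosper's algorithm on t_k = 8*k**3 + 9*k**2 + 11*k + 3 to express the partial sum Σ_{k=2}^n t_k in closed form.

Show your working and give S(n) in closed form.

t_(k+1)/t_k = (8*k**3 + 33*k**2 + 53*k + 31)/(8*k**3 + 9*k**2 + 11*k + 3).
Gosper form: A/B · C(k+1)/C(k) with A=1, B=1, C=k**3 + 9*k**2/8 + 11*k/8 + 3/8.
Solve (1)·f(k+1) − (1)·f(k) = k**3 + 9*k**2/8 + 11*k/8 + 3/8.
deg f ≤ 4 (via 0,0,3).
Coefficient equations give f(k) = k*(2*k**3 - k**2 + 3*k - 1)/8.
Certificate R = B(k−1)f/C = k*(2*k**3 - k**2 + 3*k - 1)/(8*k**3 + 9*k**2 + 11*k + 3) gives s_k = k*(2*k**3 - k**2 + 3*k - 1).
Check: Δs_k = 8*k**3 + 9*k**2 + 11*k + 3. ✓
s_(n+1) = 2*n**4 + 7*n**3 + 12*n**2 + 10*n + 3 and s_(2) = 34, so S(n) = 2*n**4 + 7*n**3 + 12*n**2 + 10*n - 31.

S(n) = 2*n**4 + 7*n**3 + 12*n**2 + 10*n - 31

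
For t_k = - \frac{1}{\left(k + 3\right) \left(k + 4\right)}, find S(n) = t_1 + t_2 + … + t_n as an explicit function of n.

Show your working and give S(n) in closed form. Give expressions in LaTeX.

S(n) = - \frac{n}{4 n + 16}

t_(k+1)/t_k = (k + 3)/(k + 5).
Gosper form: A/B · C(k+1)/C(k) with A=k + 3, B=k + 5, C=1.
Solve (k + 3)·f(k+1) − (k + 4)·f(k) = 1.
deg f ≤ 1 (via 1,1,0).
Match coefficients ⇒ f(k) = k/3.
R(k) = B(k−1)·f(k)/C(k) = k*(k + 4)/3; s_k = R·t_k = -k/(3*k + 9).
Check: Δs_k = -1/(k**2 + 7*k + 12). ✓
Telescope: S(n) = s_(n+1) − s_(1) = (-n - 1)/(3*(n + 4)) − (-1/12) = -n/(4*n + 16).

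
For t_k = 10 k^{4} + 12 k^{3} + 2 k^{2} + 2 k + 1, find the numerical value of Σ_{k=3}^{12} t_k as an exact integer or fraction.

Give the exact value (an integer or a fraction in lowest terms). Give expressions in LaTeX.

Σ = 681280

Compute t_(k+1)/t_k: get (10*k**4 + 52*k**3 + 98*k**2 + 82*k + 27)/(10*k**4 + 12*k**3 + 2*k**2 + 2*k + 1).
Normal form (A,B,C) = (1, 1, k**4 + 6*k**3/5 + k**2/5 + k/5 + 1/10).
Key eq: (1)·f(k+1) = (1)·f(k) + (k**4 + 6*k**3/5 + k**2/5 + k/5 + 1/10).
Bound: deg f ≤ 5.
A polynomial solution: f(k) = k**2*(2*k**3 - 2*k**2 - 2*k + 3)/10.
Certificate R = B(k−1)f/C = k**2*(2*k**3 - 2*k**2 - 2*k + 3)/(10*k**4 + 12*k**3 + 2*k**2 + 2*k + 1) gives s_k = k**2*(2*k**3 - 2*k**2 - 2*k + 3).
Check: Δs_k = 10*k**4 + 12*k**3 + 2*k**2 + 2*k + 1. ✓
Telescoping: Σ = s_(13) − s_(3) = 681577 − (297) = 681280.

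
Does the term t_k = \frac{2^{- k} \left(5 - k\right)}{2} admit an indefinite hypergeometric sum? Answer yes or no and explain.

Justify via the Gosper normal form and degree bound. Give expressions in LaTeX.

Yes. s_k = 2^{- k} \left(k - 4\right).

r(k) = (k - 4)/(2*(k - 5)) after simplifying.
So A=1/2 and B=1, with C=k - 5.
Set up (1/2)·f(k+1) − (1)·f(k) − (k - 5) = 0.
Bound: deg f ≤ 1.
Solving with deg f ≤ 1: f(k) = -2*(k - 4).
Get s_k = R·t_k = (k - 4)/2**k with R(k) = B(k−1)f(k)/C(k) = -2*(k - 4)/(k - 5).
Check: Δs_k = (5 - k)/(2*2**k). ✓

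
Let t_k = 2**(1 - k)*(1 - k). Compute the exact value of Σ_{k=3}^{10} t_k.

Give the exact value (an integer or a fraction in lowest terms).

Σ = -757/512

r(k) = k/(2*(k - 1)) after simplifying.
Normal form (A,B,C) = (1/2, 1, k - 1).
Key eq: (1/2)·f(k+1) = (1)·f(k) + (k - 1).
d = 1 from the (0,0,1) case.
Match coefficients ⇒ f(k) = -2*k.
Certificate R = B(k−1)f/C = -2*k/(k - 1) gives s_k = 2**(2 - k)*k.
Verify: 2**(1 - k)*(1 - k) matches t_k.
Σ_(k=3)^(10) t_k = s_(11) − s_(3) = 11/512 − (3/2) = -757/512.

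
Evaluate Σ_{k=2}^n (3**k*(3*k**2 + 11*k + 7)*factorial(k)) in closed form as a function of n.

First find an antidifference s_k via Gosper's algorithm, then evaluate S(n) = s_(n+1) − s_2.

S(n) = 3*3**n*n**2*factorial(n) + 12*3**n*n*factorial(n) + 9*3**n*factorial(n) - 72

Compute t_(k+1)/t_k: get 3*(3*k**3 + 20*k**2 + 38*k + 21)/(3*k**2 + 11*k + 7).
Factor: A=3*k + 3; B=1; C=k**2 + 11*k/3 + 7/3.
f must satisfy (3*k + 3)·f(k+1) − (1)·f(k) = k**2 + 11*k/3 + 7/3.
From deg A=1, deg B=0, deg C=2: d=1.
Solving with deg f ≤ 1: f(k) = (k + 2)/3.
So s_k = (B(k−1)f/C)·t_k = ((k + 2)/(3*k**2 + 11*k + 7))·t_k = 3**k*(k + 2)*factorial(k).
Verify: 3**k*(3*k**2 + 11*k + 7)*factorial(k) matches t_k.
Telescope: S(n) = s_(n+1) − s_(2) = 3**(n + 1)*(n + 3)*factorial(n + 1) − (72) = 3*3**n*n**2*factorial(n) + 12*3**n*n*factorial(n) + 9*3**n*factorial(n) - 72.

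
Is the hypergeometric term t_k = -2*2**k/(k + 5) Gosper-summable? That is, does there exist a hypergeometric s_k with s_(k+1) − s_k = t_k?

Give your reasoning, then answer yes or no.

Ratio r(k) = 2*(k + 5)/(k + 6).
Factor: A=2*k + 10; B=k + 6; C=1.
Key eq: (2*k + 10)·f(k+1) = (k + 5)·f(k) + (1).
From deg A=1, deg B=1, deg C=0: d=-1.
d = -1 < 0 ⇒ no nonzero polynomial f; not summable.

No. Not Gosper-summable.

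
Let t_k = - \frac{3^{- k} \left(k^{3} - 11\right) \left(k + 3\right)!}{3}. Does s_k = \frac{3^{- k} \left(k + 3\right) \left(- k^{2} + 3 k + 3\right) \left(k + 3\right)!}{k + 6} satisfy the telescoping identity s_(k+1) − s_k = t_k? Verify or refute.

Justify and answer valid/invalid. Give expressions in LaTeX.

Invalid: residual \frac{3^{- k} \left(k^{4} + 6 k^{3} - 3 k^{2} - 2 k - 57\right) \left(k + 3\right)!}{\left(k + 6\right) \left(k + 7\right)} ≠ 0.

s_(k+1) = (k + 4)*(-k**2 + k + 5)*factorial(k + 4)/(3*3**k*(k + 7))
s_(k+1) − s_k = -(k**5 + 10*k**4 + 24*k**3 - 2*k**2 - 137*k - 291)*factorial(k + 3)/(3*3**k*(k + 6)*(k + 7))
(s_(k+1) − s_k) − t_k = (k**4 + 6*k**3 - 3*k**2 - 2*k - 57)*factorial(k + 3)/(3**k*(k + 6)*(k + 7))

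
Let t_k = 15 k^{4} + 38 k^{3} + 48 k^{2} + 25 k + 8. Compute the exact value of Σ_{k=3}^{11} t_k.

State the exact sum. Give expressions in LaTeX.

Σ = 790236

The ratio is (15*k**4 + 98*k**3 + 252*k**2 + 295*k + 134)/(15*k**4 + 38*k**3 + 48*k**2 + 25*k + 8).
A = 1, B = 1, C = k**4 + 38*k**3/15 + 16*k**2/5 + 5*k/3 + 8/15.
f must satisfy (1)·f(k+1) − (1)·f(k) = k**4 + 38*k**3/15 + 16*k**2/5 + 5*k/3 + 8/15.
Bound: deg f ≤ 5.
Solving with deg f ≤ 5: f(k) = k*(3*k**4 + 2*k**3 + 2*k**2 - 2*k + 3)/15.
Certificate R = B(k−1)f/C = k*(3*k**4 + 2*k**3 + 2*k**2 - 2*k + 3)/(15*k**4 + 38*k**3 + 48*k**2 + 25*k + 8) gives s_k = k*(3*k**4 + 2*k**3 + 2*k**2 - 2*k + 3).
Verify: 15*k**4 + 38*k**3 + 48*k**2 + 25*k + 8 matches t_k.
Evaluate s at k=12 and k=3: 791172 and 936; difference 790236.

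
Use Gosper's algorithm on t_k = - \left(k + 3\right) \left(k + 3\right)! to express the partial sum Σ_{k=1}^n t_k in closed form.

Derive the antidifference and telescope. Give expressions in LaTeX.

S(n) = 24 - \left(n + 4\right)!

t_(k+1)/t_k = (k + 4)**2/(k + 3).
Factor: A=k + 4; B=1; C=k + 3.
Key eq: (k + 4)·f(k+1) = (1)·f(k) + (k + 3).
d = 0 from the (1,0,1) case.
Coefficient equations give f(k) = 1.
R(k) = B(k−1)·f(k)/C(k) = 1/(k + 3); s_k = R·t_k = -factorial(k + 3).
Δs = -(k + 3)*factorial(k + 3), as required.
Telescope: S(n) = s_(n+1) − s_(1) = -factorial(n + 4) − (-24) = 24 - factorial(n + 4).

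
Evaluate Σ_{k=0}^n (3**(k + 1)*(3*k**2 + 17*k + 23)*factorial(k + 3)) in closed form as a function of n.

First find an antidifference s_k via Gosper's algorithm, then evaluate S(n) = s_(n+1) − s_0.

Compute t_(k+1)/t_k: get 3*(3*k**3 + 35*k**2 + 135*k + 172)/(3*k**2 + 17*k + 23).
So A=3*k + 12 and B=1, with C=k**2 + 17*k/3 + 23/3.
Need (3*k + 12)·f(k+1) − (1)·f(k) = k**2 + 17*k/3 + 23/3.
Bound: deg f ≤ 1.
A polynomial solution: f(k) = (k + 1)/3.
Get s_k = R·t_k = 3**(k + 1)*(k + 1)*factorial(k + 3) with R(k) = B(k−1)f(k)/C(k) = (k + 1)/(3*k**2 + 17*k + 23).
s_(k+1) − s_k = 3**(k + 1)*(3*k**2 + 17*k + 23)*factorial(k + 3) = t_k.
Telescope: S(n) = s_(n+1) − s_(0) = 3**(n + 2)*(n + 2)*factorial(n + 4) − (18) = 9*3**n*n*factorial(n + 4) + 18*3**n*factorial(n + 4) - 18.

S(n) = 9*3**n*n*factorial(n + 4) + 18*3**n*factorial(n + 4) - 18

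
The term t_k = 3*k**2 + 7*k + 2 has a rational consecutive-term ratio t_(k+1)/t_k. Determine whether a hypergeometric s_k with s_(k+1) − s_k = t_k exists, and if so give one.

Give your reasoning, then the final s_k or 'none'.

Ratio r(k) = (3*k**2 + 13*k + 12)/(3*k**2 + 7*k + 2).
A = 1, B = 1, C = k**2 + 7*k/3 + 2/3.
f must satisfy (1)·f(k+1) − (1)·f(k) = k**2 + 7*k/3 + 2/3.
Bound: deg f ≤ 3.
Coefficient equations give f(k) = k*(k**2 + 2*k - 1)/3.
Then R = B(k−1)f/C = k*(k**2 + 2*k - 1)/((k + 2)*(3*k + 1)), so s_k = R(k)·t_k = k*(k**2 + 2*k - 1).
Δs = 3*k**2 + 7*k + 2, as required.

s_k = k*(k**2 + 2*k - 1)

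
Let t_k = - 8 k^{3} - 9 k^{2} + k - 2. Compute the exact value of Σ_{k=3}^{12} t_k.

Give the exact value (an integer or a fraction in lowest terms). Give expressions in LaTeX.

Σ = -54350

t_(k+1)/t_k = (8*k**3 + 33*k**2 + 41*k + 18)/(8*k**3 + 9*k**2 - k + 2).
Factor: A=1; B=1; C=k**3 + 9*k**2/8 - k/8 + 1/4.
Solve (1)·f(k+1) − (1)·f(k) = k**3 + 9*k**2/8 - k/8 + 1/4.
From deg A=0, deg B=0, deg C=3: d=4.
Solve for f: f(k) = k*(2*k**3 - k**2 - 3*k + 4)/8 (degree 4 ≤ 4).
R(k) = B(k−1)·f(k)/C(k) = k*(2*k**3 - k**2 - 3*k + 4)/(8*k**3 + 9*k**2 - k + 2); s_k = R·t_k = k*(-2*k**3 + k**2 + 3*k - 4).
Check: Δs_k = -8*k**3 - 9*k**2 + k - 2. ✓
Telescoping: Σ = s_(13) − s_(3) = -54470 − (-120) = -54350.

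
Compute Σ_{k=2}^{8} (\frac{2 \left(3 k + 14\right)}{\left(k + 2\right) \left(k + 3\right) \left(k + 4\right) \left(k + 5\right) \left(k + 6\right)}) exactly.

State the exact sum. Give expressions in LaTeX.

Step 1: r(k) = (k + 2)*(3*k + 17)/((k + 7)*(3*k + 14)).
Factor: A=k + 2; B=k + 7; C=k + 14/3.
Solve (k + 2)·f(k+1) − (k + 6)·f(k) = k + 14/3.
From deg A=1, deg B=1, deg C=1: d=4.
Match coefficients ⇒ f(k) = k*(k + 4)*(k**2 + 10*k + 31)/90.
Then R = B(k−1)f/C = k*(k + 4)*(k + 6)*(k**2 + 10*k + 31)/(30*(3*k + 14)), so s_k = R(k)·t_k = k*(k**2 + 10*k + 31)/(15*(k**3 + 10*k**2 + 31*k + 30)).
Check: Δs_k = 2*(3*k + 14)/(k**5 + 20*k**4 + 155*k**3 + 580*k**2 + 1044*k + 720). ✓
Telescoping: Σ = s_(9) − s_(2) = 101/1540 − (11/210) = 61/4620.

Σ = 61/4620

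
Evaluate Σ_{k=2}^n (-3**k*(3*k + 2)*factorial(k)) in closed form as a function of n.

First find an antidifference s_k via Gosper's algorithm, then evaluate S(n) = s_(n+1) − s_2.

t_(k+1)/t_k = 3*(k + 1)*(3*k + 5)/(3*k + 2).
Factor: A=3*k + 3; B=1; C=k + 2/3.
Need (3*k + 3)·f(k+1) − (1)·f(k) = k + 2/3.
Bound: deg f ≤ 0.
A polynomial solution: f(k) = 1/3.
R(k) = B(k−1)·f(k)/C(k) = 1/(3*k + 2); s_k = R·t_k = -3**k*factorial(k).
Δs = -3**k*(3*k + 2)*factorial(k), as required.
s_(n+1) = -3**(n + 1)*factorial(n + 1) and s_(2) = -18, so S(n) = -3*3**n*factorial(n + 1) + 18.

S(n) = -3*3**n*factorial(n + 1) + 18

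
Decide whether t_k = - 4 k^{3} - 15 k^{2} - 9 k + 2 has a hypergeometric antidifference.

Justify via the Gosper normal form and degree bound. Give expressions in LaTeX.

Compute t_(k+1)/t_k: get (4*k**3 + 27*k**2 + 51*k + 26)/(4*k**3 + 15*k**2 + 9*k - 2).
Take A(k)=1, B(k)=1, C(k)=k**3 + 15*k**2/4 + 9*k/4 - 1/2.
Set up (1)·f(k+1) − (1)·f(k) − (k**3 + 15*k**2/4 + 9*k/4 - 1/2) = 0.
Bound: deg f ≤ 4.
Solving with deg f ≤ 4: f(k) = k*(k + 1)*(k**2 + 2*k - 4)/4.
Get s_k = R·t_k = k*(-k**3 - 3*k**2 + 2*k + 4) with R(k) = B(k−1)f(k)/C(k) = k*(k**2 + 2*k - 4)/(4*k**2 + 11*k - 2).
Δs = -4*k**3 - 15*k**2 - 9*k + 2, as required.

Yes. s_k = k \left(- k^{3} - 3 k^{2} + 2 k + 4\right).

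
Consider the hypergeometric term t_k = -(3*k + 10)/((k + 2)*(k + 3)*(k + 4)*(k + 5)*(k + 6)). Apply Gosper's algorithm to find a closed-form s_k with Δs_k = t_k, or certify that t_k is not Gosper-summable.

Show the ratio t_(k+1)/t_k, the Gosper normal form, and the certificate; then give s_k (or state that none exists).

Step 1: r(k) = (k + 2)*(3*k + 13)/((k + 7)*(3*k + 10)).
Factor: A=k + 2; B=k + 7; C=k + 10/3.
Solve (k + 2)·f(k+1) − (k + 6)·f(k) = k + 10/3.
Bound: deg f ≤ 4.
Match coefficients ⇒ f(k) = k*(k + 3)*(k**2 + 11*k + 38)/120.
R(k) = B(k−1)·f(k)/C(k) = k*(k + 3)*(k + 6)*(k**2 + 11*k + 38)/(40*(3*k + 10)); s_k = R·t_k = k*(-k**2 - 11*k - 38)/(40*(k**3 + 11*k**2 + 38*k + 40)).
s_(k+1) − s_k = (-3*k - 10)/(k**5 + 20*k**4 + 155*k**3 + 580*k**2 + 1044*k + 720) = t_k.

s_k = k*(-k**2 - 11*k - 38)/(40*(k**3 + 11*k**2 + 38*k + 40))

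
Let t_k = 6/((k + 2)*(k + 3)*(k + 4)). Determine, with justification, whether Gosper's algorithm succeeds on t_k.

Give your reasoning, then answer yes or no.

The ratio is (k + 2)/(k + 5).
Factor: A=k + 2; B=k + 5; C=1.
Need (k + 2)·f(k+1) − (k + 4)·f(k) = 1.
d = 2 from the (1,1,0) case.
A polynomial solution: f(k) = k*(k + 5)/12.
Get s_k = R·t_k = k*(k + 5)/(2*(k + 2)*(k + 3)) with R(k) = B(k−1)f(k)/C(k) = k*(k + 4)*(k + 5)/12.
s_(k+1) − s_k = 6/(k**3 + 9*k**2 + 26*k + 24) = t_k.

Yes. s_k = k*(k + 5)/(2*(k + 2)*(k + 3)).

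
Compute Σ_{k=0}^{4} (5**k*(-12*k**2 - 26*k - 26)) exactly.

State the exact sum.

Σ = -231246

The ratio is 5*(6*k**2 + 25*k + 32)/(6*k**2 + 13*k + 13).
Gosper form: A/B · C(k+1)/C(k) with A=5, B=1, C=k**2 + 13*k/6 + 13/6.
Need (5)·f(k+1) − (1)·f(k) = k**2 + 13*k/6 + 13/6.
d = 2 from the (0,0,2) case.
Solving with deg f ≤ 2: f(k) = (3*k**2 - k + 4)/12.
Then R = B(k−1)f/C = (3*k**2 - k + 4)/(2*(6*k**2 + 13*k + 13)), so s_k = R(k)·t_k = 5**k*(-3*k**2 + k - 4).
s_(k+1) − s_k = 5**k*(-12*k**2 - 26*k - 26) = t_k.
Telescoping: Σ = s_(5) − s_(0) = -231250 − (-4) = -231246.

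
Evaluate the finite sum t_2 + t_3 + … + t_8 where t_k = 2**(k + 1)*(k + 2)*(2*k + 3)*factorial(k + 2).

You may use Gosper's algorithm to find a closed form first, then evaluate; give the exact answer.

Σ = 367873228416

Step 1: r(k) = (k + 3)**2*(4*k + 10)/((k + 2)*(2*k + 3)).
So A=2*k + 6 and B=1, with C=k**2 + 7*k/2 + 3.
f must satisfy (2*k + 6)·f(k+1) − (1)·f(k) = k**2 + 7*k/2 + 3.
From deg A=1, deg B=0, deg C=2: d=1.
Match coefficients ⇒ f(k) = k/2.
Get s_k = R·t_k = 2**(k + 1)*k*factorial(k + 2) with R(k) = B(k−1)f(k)/C(k) = k/((k + 2)*(2*k + 3)).
Check: Δs_k = 2**(k + 1)*(k + 2)*(2*k + 3)*factorial(k + 2). ✓
Σ_(k=2)^(8) t_k = s_(9) − s_(2) = 367873228800 − (384) = 367873228416.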